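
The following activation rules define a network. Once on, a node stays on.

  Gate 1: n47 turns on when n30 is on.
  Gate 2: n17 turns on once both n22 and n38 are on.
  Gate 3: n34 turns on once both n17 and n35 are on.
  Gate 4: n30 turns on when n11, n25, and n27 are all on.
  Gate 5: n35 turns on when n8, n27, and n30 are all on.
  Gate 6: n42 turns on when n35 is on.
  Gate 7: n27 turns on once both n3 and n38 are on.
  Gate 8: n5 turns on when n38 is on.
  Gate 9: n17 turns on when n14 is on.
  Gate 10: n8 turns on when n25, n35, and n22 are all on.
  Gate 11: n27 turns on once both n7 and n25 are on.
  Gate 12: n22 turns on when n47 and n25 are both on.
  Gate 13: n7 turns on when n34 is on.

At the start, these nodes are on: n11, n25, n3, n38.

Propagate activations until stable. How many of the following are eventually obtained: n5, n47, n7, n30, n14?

3

Gate 7: n3 and n38 on → n27 on.
n38 is on, so n5 turns on (Gate 8).
n11, n25, and n27 are on, so n30 turns on (Gate 4).
Gate 1: n30 on → n47 on.
n5: reached.
n47: reached.
n7 would need n34 (Gate 13), but n34 never turns on.
n30: reached.
No rule produces n14, and it is not given.
Reached: n5, n47, and n30 — 3 of the 5.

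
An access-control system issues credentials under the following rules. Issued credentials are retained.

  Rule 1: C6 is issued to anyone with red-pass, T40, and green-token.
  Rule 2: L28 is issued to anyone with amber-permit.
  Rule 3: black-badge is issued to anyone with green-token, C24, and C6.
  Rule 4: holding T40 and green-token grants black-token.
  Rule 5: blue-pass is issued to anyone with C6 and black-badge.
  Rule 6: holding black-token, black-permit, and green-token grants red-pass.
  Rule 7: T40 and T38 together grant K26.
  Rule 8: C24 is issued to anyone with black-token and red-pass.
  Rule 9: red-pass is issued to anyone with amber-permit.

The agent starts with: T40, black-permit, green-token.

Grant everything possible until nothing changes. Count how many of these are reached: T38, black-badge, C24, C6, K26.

Holding T40 and green-token grants black-token (Rule 4).
Holding black-token, black-permit, and green-token grants red-pass (Rule 6).
Holding black-token and red-pass grants C24 (Rule 8).
Holding red-pass, T40, and green-token grants C6 (Rule 1).
Holding green-token, C24, and C6 grants black-badge (Rule 3).
No rule produces T38, and it is not given.
black-badge: reached.
C24: reached.
C6: reached.
K26 would need T40 and T38 (Rule 7), but T38 is never granted.
Reached: black-badge, C24, and C6 — 3 of the 5.

3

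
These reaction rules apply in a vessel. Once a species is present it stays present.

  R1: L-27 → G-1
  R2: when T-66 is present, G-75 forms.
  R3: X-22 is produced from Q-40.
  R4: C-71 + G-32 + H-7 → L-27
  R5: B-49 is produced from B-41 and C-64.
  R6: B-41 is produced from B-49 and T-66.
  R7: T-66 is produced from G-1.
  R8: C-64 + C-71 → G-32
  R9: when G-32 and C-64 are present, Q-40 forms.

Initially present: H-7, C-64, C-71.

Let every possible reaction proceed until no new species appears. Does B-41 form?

No

B-41 would need B-49 and T-66 (R6), but B-49 never forms.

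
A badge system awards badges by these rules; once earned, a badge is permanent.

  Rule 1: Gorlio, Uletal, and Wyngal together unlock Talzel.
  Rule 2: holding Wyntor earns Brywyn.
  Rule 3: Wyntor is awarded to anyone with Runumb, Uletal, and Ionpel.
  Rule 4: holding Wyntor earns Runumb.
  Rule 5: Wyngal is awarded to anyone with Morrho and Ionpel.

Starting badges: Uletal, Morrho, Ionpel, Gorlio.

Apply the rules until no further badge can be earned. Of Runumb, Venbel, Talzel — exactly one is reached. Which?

With Morrho and Ionpel, Wyngal is earned (Rule 5).
With Gorlio, Uletal, and Wyngal, Talzel is earned (Rule 1).
Runumb would need Wyntor (Rule 4), but Wyntor is never earned. No rule produces Venbel, and it is not given.

Talzel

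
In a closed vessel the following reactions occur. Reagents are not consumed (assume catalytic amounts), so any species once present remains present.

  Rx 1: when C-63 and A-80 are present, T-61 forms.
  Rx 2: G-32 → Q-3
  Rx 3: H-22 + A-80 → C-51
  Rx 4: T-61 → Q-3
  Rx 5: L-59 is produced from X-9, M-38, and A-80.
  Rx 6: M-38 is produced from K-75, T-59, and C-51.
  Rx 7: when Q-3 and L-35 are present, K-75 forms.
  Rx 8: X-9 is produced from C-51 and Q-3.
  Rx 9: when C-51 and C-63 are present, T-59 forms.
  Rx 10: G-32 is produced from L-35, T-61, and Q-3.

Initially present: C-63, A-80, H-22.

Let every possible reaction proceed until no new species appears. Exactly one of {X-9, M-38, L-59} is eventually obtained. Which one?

X-9

C-63 and A-80 present → T-61 forms (Rx 1).
H-22 and A-80 present → C-51 forms (Rx 3).
T-61 present → Q-3 forms (Rx 4).
C-51 and Q-3 present → X-9 forms (Rx 8).
M-38 would need K-75, T-59, and C-51 (Rx 6), but K-75 never forms. L-59 would need X-9, M-38, and A-80 (Rx 5), but M-38 never forms.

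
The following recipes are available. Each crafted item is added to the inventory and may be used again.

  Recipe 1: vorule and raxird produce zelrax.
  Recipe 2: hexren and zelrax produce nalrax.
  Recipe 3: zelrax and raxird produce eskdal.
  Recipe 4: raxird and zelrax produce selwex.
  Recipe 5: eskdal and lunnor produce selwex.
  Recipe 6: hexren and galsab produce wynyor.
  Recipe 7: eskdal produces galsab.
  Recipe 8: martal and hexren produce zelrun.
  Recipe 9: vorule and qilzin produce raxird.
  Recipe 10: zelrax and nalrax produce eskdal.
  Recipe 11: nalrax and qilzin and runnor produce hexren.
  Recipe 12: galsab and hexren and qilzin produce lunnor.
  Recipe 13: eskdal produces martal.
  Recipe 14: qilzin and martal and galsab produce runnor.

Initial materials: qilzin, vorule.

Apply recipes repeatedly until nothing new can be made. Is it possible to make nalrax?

No

nalrax would need hexren and zelrax (Recipe 2), but hexren is never obtained.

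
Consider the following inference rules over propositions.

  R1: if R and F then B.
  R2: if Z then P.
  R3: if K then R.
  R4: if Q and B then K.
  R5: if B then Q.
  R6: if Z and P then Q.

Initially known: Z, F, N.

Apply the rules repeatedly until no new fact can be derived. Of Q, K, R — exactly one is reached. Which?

Q

Z holds, so P follows (R2).
From Z and P, R6 gives Q.
R would need K (R3), but K is never established. K would need Q and B (R4), but B is never established.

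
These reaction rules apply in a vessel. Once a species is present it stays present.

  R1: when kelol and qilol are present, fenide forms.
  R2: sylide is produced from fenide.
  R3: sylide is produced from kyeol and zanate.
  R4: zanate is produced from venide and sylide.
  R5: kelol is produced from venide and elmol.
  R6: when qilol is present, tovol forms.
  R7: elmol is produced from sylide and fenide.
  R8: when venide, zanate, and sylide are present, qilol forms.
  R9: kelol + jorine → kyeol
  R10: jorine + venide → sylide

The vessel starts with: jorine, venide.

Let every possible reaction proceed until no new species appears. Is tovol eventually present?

jorine and venide present → sylide forms (R10).
venide and sylide present → zanate forms (R4).
venide, zanate, and sylide present → qilol forms (R8).
qilol present → tovol forms (R6).

Yes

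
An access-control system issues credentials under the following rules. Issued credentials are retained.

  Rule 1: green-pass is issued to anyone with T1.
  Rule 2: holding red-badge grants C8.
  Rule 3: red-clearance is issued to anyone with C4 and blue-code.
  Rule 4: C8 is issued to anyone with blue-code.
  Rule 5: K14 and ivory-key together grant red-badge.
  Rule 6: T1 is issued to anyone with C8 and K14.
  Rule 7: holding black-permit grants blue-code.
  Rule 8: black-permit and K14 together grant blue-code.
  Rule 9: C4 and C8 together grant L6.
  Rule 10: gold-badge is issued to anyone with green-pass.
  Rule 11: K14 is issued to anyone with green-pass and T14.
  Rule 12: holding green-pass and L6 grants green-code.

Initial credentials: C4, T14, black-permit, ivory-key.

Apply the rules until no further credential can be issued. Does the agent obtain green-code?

green-code would need green-pass and L6 (Rule 12), but green-pass is never granted.

No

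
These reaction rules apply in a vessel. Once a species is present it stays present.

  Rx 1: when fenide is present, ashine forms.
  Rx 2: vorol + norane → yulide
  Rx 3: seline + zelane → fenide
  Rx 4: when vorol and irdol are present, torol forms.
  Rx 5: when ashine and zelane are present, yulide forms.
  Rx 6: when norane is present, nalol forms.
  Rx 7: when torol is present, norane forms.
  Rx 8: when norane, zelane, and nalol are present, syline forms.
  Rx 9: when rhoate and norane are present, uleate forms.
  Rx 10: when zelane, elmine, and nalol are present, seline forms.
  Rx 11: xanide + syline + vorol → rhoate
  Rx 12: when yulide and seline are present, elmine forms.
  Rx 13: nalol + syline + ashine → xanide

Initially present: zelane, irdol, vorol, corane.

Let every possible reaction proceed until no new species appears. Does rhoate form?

No

rhoate would need xanide, syline, and vorol (Rx 11), but xanide never forms.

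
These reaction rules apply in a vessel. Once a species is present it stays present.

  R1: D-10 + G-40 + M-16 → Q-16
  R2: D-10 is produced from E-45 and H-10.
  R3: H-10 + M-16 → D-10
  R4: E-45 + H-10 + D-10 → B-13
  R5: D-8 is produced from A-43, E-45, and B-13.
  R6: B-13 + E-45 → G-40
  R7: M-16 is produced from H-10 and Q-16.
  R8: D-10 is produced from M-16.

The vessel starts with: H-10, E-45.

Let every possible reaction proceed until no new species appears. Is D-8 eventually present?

D-8 would need A-43, E-45, and B-13 (R5), but A-43 never forms.

No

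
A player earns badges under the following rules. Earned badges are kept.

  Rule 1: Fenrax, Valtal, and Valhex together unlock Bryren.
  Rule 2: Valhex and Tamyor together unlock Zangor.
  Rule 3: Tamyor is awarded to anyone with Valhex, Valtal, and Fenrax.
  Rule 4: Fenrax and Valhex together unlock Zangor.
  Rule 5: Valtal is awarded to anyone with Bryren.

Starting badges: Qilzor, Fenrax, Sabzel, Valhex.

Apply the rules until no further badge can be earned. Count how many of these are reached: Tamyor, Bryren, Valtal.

0

Tamyor would need Valhex, Valtal, and Fenrax (Rule 3), but Valtal is never earned.
Bryren would need Fenrax, Valtal, and Valhex (Rule 1), but Valtal is never earned.
Valtal would need Bryren (Rule 5), but Bryren is never earned.
None of the 3 are reached.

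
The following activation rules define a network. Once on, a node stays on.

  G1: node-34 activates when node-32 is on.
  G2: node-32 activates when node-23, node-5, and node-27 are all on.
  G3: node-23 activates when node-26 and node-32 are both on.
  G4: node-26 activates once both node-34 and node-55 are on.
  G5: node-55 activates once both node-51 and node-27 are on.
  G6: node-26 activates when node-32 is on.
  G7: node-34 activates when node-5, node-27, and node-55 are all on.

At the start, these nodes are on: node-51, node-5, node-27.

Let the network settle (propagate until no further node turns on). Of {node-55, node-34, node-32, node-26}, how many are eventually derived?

3

G5: node-51 and node-27 on → node-55 on.
node-5, node-27, and node-55 are on, so node-34 activates (G7).
G4: node-34 and node-55 on → node-26 on.
node-55: reached.
node-34: reached.
node-32 would need node-23, node-5, and node-27 (G2), but node-23 never turns on.
node-26: reached.
Reached: node-55, node-34, and node-26 — 3 of the 4.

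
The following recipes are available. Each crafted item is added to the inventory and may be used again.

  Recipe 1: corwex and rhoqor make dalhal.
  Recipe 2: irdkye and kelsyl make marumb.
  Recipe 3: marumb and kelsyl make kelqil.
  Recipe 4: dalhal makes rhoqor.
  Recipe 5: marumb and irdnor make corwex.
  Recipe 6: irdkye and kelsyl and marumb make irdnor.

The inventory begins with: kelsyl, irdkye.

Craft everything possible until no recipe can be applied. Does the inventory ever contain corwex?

Yes

Using Recipe 2, irdkye and kelsyl make marumb.
irdkye and kelsyl and marumb → irdnor (Recipe 6).
marumb and irdnor → corwex (Recipe 5).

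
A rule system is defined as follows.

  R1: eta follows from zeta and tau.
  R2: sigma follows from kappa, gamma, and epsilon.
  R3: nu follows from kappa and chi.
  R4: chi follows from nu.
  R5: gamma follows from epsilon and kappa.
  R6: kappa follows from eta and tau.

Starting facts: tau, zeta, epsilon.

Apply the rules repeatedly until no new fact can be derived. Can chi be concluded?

chi would need nu (R4), but nu is never established.

No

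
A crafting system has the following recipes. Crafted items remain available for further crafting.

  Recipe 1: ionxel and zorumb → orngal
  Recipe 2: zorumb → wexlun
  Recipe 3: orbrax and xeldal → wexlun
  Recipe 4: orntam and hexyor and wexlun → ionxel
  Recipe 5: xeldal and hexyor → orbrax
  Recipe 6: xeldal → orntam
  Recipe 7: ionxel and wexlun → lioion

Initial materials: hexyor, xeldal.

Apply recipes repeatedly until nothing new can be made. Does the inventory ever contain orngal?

orngal would need ionxel and zorumb (Recipe 1), but zorumb is never obtained.

No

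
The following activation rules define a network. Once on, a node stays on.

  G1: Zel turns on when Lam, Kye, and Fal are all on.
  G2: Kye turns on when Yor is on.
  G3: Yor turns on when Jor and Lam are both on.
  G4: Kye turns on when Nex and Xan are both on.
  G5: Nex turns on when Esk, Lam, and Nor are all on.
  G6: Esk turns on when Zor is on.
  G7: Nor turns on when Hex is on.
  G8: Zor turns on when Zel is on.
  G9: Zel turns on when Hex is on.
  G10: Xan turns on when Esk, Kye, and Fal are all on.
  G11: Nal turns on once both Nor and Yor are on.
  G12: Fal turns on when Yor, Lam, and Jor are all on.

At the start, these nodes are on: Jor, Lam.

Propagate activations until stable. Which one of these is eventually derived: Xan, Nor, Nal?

G3: Jor and Lam on → Yor on.
Yor, Lam, and Jor are on, so Fal turns on (G12).
Yor is on, so Kye turns on (G2).
G1: Lam, Kye, and Fal on → Zel on.
Zel is on, so Zor turns on (G8).
G6: Zor on → Esk on.
Esk, Kye, and Fal are on, so Xan turns on (G10).
Nal would need Nor and Yor (G11), but Nor never turns on. Nor would need Hex (G7), but Hex never turns on.

Xan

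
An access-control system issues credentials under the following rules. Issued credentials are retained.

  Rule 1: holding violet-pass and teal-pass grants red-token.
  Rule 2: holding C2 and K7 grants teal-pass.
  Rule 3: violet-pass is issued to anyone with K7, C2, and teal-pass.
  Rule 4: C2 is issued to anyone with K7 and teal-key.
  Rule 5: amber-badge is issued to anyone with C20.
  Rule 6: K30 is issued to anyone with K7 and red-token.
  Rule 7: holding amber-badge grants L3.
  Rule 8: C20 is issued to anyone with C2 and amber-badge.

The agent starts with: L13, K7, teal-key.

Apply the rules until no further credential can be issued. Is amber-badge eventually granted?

No

amber-badge would need C20 (Rule 5), but C20 is never granted.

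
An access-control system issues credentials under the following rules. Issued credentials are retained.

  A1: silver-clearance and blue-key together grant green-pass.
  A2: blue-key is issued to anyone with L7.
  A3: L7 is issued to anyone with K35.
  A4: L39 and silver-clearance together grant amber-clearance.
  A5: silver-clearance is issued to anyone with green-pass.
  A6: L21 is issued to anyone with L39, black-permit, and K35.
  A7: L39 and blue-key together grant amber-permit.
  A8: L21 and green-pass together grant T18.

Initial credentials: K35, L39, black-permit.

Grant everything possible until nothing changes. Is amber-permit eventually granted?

Holding K35 grants L7 (A3).
Holding L7 grants blue-key (A2).
Holding L39 and blue-key grants amber-permit (A7).

Yes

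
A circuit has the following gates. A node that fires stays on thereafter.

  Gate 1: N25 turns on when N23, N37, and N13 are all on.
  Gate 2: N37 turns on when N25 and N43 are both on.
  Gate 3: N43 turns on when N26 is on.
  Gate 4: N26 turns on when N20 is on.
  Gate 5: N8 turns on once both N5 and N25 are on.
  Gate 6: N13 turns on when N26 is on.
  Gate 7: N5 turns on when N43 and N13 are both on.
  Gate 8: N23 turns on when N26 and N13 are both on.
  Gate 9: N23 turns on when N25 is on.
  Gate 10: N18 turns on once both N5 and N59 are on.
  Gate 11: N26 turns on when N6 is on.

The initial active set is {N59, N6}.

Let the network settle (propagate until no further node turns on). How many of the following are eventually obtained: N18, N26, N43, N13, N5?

5

Gate 11: N6 on → N26 on.
Gate 3: N26 on → N43 on.
Gate 6: N26 on → N13 on.
Gate 7: N43 and N13 on → N5 on.
N5 and N59 are on, so N18 turns on (Gate 10).
N18: reached.
N26: reached.
N43: reached.
N13: reached.
N5: reached.
All 5 are reached.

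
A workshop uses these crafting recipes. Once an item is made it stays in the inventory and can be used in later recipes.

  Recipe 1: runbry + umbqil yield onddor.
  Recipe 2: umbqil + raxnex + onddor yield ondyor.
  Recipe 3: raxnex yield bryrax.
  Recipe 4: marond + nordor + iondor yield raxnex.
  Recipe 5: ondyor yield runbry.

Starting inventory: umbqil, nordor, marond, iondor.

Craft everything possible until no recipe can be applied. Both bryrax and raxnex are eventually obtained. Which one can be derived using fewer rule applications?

raxnex: marond + nordor + iondor → raxnex (Recipe 4). [1 rule application]
bryrax: Using Recipe 4, marond, nordor, and iondor make raxnex. raxnex → bryrax (Recipe 3). [2 rule applications]
raxnex needs fewer.

raxnex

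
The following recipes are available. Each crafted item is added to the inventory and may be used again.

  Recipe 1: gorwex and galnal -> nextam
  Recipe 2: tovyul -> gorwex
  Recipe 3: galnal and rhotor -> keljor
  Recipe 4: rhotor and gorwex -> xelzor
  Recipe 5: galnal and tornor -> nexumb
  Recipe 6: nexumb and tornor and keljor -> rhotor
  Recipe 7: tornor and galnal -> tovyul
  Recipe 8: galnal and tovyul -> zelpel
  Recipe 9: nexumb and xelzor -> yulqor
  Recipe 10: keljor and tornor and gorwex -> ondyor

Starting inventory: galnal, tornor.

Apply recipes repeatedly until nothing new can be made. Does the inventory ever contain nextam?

tornor and galnal -> tovyul (Recipe 7).
Using Recipe 2, tovyul makes gorwex.
Using Recipe 1, gorwex and galnal make nextam.

Yes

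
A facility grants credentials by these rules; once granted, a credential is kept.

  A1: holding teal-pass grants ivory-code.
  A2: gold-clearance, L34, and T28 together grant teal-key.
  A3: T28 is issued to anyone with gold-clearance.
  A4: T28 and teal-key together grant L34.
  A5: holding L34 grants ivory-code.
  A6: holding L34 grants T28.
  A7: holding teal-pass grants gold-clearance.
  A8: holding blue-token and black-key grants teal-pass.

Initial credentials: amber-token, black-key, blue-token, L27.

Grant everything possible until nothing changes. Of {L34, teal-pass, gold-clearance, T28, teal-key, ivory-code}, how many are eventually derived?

4

Holding blue-token and black-key grants teal-pass (A8).
Holding teal-pass grants ivory-code (A1).
Holding teal-pass grants gold-clearance (A7).
Holding gold-clearance grants T28 (A3).
L34 would need T28 and teal-key (A4), but teal-key is never granted.
teal-pass: reached.
gold-clearance: reached.
T28: reached.
teal-key would need gold-clearance, L34, and T28 (A2), but L34 is never granted.
ivory-code: reached.
Reached: teal-pass, gold-clearance, T28, and ivory-code — 4 of the 6.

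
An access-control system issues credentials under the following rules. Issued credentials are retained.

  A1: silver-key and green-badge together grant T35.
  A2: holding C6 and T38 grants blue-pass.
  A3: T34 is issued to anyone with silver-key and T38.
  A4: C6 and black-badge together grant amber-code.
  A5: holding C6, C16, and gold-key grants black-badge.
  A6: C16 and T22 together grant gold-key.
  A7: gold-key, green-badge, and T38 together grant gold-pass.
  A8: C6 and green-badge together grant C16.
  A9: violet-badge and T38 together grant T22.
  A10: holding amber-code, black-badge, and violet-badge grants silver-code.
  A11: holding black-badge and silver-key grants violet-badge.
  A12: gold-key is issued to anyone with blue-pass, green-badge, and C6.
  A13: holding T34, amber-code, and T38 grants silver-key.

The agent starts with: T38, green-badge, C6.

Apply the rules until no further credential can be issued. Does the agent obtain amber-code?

Yes

Holding C6 and T38 grants blue-pass (A2).
Holding C6 and green-badge grants C16 (A8).
Holding blue-pass, green-badge, and C6 grants gold-key (A12).
Holding C6, C16, and gold-key grants black-badge (A5).
Holding C6 and black-badge grants amber-code (A4).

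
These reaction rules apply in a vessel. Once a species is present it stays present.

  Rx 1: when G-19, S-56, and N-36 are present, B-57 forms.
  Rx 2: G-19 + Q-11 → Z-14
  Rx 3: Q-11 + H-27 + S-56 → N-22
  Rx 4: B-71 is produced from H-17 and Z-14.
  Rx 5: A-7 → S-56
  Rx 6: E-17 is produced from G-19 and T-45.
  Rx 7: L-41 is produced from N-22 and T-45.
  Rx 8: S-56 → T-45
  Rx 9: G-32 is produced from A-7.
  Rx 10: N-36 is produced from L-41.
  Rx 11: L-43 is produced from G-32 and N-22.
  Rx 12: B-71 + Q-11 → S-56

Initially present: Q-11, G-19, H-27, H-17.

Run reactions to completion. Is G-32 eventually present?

No

G-32 would need A-7 (Rx 9), but A-7 never forms.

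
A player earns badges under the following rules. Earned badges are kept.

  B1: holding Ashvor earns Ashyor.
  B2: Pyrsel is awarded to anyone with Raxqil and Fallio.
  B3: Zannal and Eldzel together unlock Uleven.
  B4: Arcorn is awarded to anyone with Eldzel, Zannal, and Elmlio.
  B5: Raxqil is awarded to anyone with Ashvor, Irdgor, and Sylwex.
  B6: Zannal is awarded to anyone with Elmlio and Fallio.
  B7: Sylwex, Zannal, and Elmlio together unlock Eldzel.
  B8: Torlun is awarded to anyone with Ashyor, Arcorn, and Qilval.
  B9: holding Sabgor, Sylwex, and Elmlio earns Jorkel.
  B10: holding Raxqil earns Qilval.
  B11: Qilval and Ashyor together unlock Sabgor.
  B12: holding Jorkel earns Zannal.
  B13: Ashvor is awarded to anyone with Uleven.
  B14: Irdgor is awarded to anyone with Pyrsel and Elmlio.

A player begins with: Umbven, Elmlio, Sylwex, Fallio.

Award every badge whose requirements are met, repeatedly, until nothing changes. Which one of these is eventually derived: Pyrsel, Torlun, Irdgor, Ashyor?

With Elmlio and Fallio, Zannal is earned (B6).
With Sylwex, Zannal, and Elmlio, Eldzel is earned (B7).
With Zannal and Eldzel, Uleven is earned (B3).
With Uleven, Ashvor is earned (B13).
With Ashvor, Ashyor is earned (B1).
Irdgor would need Pyrsel and Elmlio (B14), but Pyrsel is never earned. Torlun would need Ashyor, Arcorn, and Qilval (B8), but Qilval is never earned. Pyrsel would need Raxqil and Fallio (B2), but Raxqil is never earned.

Ashyor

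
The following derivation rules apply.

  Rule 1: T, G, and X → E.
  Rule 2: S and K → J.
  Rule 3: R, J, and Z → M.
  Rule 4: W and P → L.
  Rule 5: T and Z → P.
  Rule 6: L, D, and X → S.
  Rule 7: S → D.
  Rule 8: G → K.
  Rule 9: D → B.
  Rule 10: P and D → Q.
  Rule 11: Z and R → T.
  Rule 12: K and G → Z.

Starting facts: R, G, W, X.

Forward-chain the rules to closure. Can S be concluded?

S would need L, D, and X (Rule 6), but D is never established.

No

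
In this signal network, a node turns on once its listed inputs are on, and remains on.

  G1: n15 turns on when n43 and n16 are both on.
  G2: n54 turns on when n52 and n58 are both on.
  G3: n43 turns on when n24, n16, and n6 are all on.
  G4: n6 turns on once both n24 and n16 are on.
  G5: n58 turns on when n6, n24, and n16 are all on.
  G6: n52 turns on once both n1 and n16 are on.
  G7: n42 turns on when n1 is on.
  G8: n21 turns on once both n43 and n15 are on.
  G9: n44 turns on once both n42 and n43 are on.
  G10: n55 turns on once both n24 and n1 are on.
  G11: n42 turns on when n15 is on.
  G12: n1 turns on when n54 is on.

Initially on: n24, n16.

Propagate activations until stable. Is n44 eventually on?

n24 and n16 are on, so n6 turns on (G4).
G3: n24, n16, and n6 on → n43 on.
n43 and n16 are on, so n15 turns on (G1).
G11: n15 on → n42 on.
n42 and n43 are on, so n44 turns on (G9).

Yes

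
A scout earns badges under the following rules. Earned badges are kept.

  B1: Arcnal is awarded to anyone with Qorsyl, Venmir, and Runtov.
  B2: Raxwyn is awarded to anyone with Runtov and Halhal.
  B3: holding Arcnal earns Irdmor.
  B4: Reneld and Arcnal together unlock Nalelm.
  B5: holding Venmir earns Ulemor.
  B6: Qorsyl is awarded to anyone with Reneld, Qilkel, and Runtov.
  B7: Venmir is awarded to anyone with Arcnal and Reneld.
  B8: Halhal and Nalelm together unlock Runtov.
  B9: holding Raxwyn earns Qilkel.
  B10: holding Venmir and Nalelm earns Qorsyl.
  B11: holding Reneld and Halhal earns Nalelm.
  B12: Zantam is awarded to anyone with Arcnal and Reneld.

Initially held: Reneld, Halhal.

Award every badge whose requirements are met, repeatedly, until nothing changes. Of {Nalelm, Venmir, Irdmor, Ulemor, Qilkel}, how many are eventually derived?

2

With Reneld and Halhal, Nalelm is earned (B11).
With Halhal and Nalelm, Runtov is earned (B8).
With Runtov and Halhal, Raxwyn is earned (B2).
With Raxwyn, Qilkel is earned (B9).
Nalelm: reached.
Venmir would need Arcnal and Reneld (B7), but Arcnal is never earned.
Irdmor would need Arcnal (B3), but Arcnal is never earned.
Ulemor would need Venmir (B5), but Venmir is never earned.
Qilkel: reached.
Reached: Nalelm and Qilkel — 2 of the 5.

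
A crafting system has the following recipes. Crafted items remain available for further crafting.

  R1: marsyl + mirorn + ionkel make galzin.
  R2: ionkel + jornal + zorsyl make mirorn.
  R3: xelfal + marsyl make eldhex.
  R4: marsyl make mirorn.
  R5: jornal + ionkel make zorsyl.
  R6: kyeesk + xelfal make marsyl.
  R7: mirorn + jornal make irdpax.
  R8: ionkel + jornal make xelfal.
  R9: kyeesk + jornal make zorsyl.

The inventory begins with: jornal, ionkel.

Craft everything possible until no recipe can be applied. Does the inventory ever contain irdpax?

Using R5, jornal and ionkel make zorsyl.
ionkel + jornal + zorsyl → mirorn (R2).
Using R7, mirorn and jornal make irdpax.

Yes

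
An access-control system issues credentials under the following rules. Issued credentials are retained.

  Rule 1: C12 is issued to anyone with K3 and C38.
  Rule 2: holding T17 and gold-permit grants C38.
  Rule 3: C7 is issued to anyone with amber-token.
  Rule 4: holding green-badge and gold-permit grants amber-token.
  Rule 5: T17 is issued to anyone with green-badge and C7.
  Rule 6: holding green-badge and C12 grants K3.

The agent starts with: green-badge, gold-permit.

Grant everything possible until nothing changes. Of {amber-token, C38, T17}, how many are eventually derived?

Holding green-badge and gold-permit grants amber-token (Rule 4).
Holding amber-token grants C7 (Rule 3).
Holding green-badge and C7 grants T17 (Rule 5).
Holding T17 and gold-permit grants C38 (Rule 2).
amber-token: reached.
C38: reached.
T17: reached.
All 3 are reached.

3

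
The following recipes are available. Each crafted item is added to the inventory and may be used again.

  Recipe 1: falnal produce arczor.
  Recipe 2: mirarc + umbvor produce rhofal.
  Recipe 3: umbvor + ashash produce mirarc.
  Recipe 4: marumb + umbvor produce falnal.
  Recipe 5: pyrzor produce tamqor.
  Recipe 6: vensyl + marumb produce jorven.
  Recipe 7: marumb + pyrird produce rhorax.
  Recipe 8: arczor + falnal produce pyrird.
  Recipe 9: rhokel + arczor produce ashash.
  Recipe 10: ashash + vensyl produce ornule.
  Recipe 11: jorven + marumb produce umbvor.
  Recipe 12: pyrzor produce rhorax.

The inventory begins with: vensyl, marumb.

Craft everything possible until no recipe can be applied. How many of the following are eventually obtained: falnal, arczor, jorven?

3

Using Recipe 6, vensyl and marumb make jorven.
Using Recipe 11, jorven and marumb make umbvor.
marumb + umbvor → falnal (Recipe 4).
falnal → arczor (Recipe 1).
falnal: reached.
arczor: reached.
jorven: reached.
All 3 are reached.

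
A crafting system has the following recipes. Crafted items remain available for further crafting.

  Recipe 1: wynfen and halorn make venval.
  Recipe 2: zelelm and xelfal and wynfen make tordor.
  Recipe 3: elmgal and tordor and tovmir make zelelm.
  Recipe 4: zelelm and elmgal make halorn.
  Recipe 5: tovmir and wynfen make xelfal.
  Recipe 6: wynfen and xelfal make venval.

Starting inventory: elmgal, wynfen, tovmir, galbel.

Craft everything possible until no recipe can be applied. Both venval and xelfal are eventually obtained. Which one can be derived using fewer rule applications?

xelfal

xelfal: tovmir and wynfen → xelfal (Recipe 5). [1 rule application]
venval: Using Recipe 5, tovmir and wynfen make xelfal. Using Recipe 6, wynfen and xelfal make venval. [2 rule applications]
xelfal needs fewer.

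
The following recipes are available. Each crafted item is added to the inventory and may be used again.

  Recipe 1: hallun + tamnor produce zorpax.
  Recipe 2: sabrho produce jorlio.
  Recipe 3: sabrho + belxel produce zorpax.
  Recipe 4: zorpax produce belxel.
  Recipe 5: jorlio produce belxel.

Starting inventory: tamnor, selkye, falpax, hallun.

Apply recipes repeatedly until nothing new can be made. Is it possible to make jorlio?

No

jorlio would need sabrho (Recipe 2), but sabrho is never obtained.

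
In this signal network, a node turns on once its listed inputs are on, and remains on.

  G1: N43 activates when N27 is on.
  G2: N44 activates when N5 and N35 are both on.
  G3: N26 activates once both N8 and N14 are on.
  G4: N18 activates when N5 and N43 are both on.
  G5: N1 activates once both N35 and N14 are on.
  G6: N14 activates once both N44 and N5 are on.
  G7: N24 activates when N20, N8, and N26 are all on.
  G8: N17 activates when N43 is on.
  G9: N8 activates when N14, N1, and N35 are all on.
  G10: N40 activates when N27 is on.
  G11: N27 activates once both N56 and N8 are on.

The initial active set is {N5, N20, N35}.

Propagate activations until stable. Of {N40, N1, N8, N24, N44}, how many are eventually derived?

4

G2: N5 and N35 on → N44 on.
G6: N44 and N5 on → N14 on.
G5: N35 and N14 on → N1 on.
N14, N1, and N35 are on, so N8 activates (G9).
G3: N8 and N14 on → N26 on.
N20, N8, and N26 are on, so N24 activates (G7).
N40 would need N27 (G10), but N27 never turns on.
N1: reached.
N8: reached.
N24: reached.
N44: reached.
Reached: N1, N8, N24, and N44 — 4 of the 5.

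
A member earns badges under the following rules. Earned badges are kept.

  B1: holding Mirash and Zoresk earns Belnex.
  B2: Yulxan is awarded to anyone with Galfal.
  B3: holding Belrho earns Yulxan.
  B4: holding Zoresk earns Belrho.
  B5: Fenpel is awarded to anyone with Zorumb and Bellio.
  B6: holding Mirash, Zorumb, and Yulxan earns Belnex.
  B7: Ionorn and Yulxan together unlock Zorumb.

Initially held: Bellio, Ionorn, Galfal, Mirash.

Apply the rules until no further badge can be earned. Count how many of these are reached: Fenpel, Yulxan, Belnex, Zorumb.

4

With Galfal, Yulxan is earned (B2).
With Ionorn and Yulxan, Zorumb is earned (B7).
With Mirash, Zorumb, and Yulxan, Belnex is earned (B6).
With Zorumb and Bellio, Fenpel is earned (B5).
Fenpel: reached.
Yulxan: reached.
Belnex: reached.
Zorumb: reached.
All 4 are reached.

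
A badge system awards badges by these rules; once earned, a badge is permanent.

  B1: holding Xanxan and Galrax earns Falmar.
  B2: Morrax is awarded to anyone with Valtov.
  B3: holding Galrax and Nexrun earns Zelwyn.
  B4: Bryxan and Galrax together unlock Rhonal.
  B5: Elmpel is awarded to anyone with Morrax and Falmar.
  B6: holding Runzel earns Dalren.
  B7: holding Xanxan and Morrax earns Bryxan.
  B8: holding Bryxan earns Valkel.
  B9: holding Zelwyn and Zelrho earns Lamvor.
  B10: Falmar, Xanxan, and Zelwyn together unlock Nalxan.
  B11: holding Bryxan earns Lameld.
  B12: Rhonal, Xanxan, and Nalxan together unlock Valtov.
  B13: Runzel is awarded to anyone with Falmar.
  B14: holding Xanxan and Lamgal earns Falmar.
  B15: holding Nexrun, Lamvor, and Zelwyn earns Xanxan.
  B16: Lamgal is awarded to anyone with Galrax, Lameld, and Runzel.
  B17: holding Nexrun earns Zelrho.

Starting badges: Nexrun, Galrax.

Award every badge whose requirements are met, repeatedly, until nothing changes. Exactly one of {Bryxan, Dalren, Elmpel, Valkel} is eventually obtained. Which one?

With Galrax and Nexrun, Zelwyn is earned (B3).
With Nexrun, Zelrho is earned (B17).
With Zelwyn and Zelrho, Lamvor is earned (B9).
With Nexrun, Lamvor, and Zelwyn, Xanxan is earned (B15).
With Xanxan and Galrax, Falmar is earned (B1).
With Falmar, Runzel is earned (B13).
With Runzel, Dalren is earned (B6).
Elmpel would need Morrax and Falmar (B5), but Morrax is never earned. Bryxan would need Xanxan and Morrax (B7), but Morrax is never earned. Valkel would need Bryxan (B8), but Bryxan is never earned.

Dalren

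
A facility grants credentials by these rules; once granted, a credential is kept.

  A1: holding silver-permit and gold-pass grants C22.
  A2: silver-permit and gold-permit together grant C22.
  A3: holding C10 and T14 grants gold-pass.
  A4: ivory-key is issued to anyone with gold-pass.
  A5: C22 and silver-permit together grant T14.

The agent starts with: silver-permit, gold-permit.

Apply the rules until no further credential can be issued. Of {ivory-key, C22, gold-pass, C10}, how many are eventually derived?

1

Holding silver-permit and gold-permit grants C22 (A2).
ivory-key would need gold-pass (A4), but gold-pass is never granted.
C22: reached.
gold-pass would need C10 and T14 (A3), but C10 is never granted.
No rule produces C10, and it is not given.
Reached: C22 — 1 of the 4.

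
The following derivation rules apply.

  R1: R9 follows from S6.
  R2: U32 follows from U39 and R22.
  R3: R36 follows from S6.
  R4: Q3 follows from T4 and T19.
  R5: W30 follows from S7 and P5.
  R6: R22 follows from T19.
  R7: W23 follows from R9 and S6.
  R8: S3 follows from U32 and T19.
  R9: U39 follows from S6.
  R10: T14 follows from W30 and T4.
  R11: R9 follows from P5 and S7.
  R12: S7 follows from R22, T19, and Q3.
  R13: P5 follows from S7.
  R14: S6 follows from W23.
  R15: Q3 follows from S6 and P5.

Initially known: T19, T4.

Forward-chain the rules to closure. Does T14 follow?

Yes

From T4 and T19, R4 gives Q3.
From T19, R6 gives R22.
From R22, T19, and Q3, R12 gives S7.
From S7, R13 gives P5.
From S7 and P5, R5 gives W30.
W30 and T4 hold, so T14 follows (R10).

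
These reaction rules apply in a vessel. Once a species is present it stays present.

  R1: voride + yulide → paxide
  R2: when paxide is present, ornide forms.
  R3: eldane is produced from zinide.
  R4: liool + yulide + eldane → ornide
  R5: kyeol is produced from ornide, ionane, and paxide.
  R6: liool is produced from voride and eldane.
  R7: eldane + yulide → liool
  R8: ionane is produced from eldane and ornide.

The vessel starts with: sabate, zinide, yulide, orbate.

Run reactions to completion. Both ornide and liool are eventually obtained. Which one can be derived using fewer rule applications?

liool: zinide present → eldane forms (R3). eldane and yulide present → liool forms (R7). [2 rule applications]
ornide: zinide present → eldane forms (R3). eldane and yulide present → liool forms (R7). liool, yulide, and eldane present → ornide forms (R4). [3 rule applications]
liool needs fewer.

liool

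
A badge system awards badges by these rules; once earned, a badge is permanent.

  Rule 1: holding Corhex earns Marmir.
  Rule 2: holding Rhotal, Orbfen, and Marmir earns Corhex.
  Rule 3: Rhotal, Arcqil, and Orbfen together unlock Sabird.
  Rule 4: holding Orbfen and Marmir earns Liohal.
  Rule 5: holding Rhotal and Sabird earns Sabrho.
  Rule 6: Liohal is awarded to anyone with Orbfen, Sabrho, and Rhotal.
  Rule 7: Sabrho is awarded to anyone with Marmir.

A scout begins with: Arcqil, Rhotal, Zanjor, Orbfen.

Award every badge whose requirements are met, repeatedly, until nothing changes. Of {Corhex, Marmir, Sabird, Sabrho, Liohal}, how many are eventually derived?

3

With Rhotal, Arcqil, and Orbfen, Sabird is earned (Rule 3).
With Rhotal and Sabird, Sabrho is earned (Rule 5).
With Orbfen, Sabrho, and Rhotal, Liohal is earned (Rule 6).
Corhex would need Rhotal, Orbfen, and Marmir (Rule 2), but Marmir is never earned.
Marmir would need Corhex (Rule 1), but Corhex is never earned.
Sabird: reached.
Sabrho: reached.
Liohal: reached.
Reached: Sabird, Sabrho, and Liohal — 3 of the 5.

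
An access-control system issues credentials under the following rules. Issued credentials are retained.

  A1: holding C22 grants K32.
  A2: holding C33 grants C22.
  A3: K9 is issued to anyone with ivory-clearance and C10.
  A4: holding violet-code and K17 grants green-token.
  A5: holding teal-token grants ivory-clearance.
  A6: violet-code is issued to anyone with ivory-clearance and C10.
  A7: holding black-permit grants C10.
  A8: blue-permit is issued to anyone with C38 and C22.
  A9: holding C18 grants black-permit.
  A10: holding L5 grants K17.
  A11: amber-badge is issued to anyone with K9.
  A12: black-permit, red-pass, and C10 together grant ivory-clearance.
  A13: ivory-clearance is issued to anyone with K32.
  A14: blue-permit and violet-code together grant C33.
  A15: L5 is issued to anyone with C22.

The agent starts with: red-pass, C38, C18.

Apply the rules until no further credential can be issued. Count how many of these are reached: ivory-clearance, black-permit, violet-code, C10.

4

Holding C18 grants black-permit (A9).
Holding black-permit grants C10 (A7).
Holding black-permit, red-pass, and C10 grants ivory-clearance (A12).
Holding ivory-clearance and C10 grants violet-code (A6).
ivory-clearance: reached.
black-permit: reached.
violet-code: reached.
C10: reached.
All 4 are reached.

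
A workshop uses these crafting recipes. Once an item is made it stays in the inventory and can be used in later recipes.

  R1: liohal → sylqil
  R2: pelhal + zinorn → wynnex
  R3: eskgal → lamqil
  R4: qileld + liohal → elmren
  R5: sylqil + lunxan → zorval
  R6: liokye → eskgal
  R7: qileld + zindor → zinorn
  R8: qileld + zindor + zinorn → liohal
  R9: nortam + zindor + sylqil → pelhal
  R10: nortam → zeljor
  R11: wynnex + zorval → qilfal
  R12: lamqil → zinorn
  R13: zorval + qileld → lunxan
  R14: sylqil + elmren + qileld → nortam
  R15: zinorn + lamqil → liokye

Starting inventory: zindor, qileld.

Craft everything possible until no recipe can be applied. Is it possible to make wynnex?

Yes

Using R7, qileld and zindor make zinorn.
qileld + zindor + zinorn → liohal (R8).
Using R4, qileld and liohal make elmren.
Using R1, liohal makes sylqil.
Using R14, sylqil, elmren, and qileld make nortam.
Using R9, nortam, zindor, and sylqil make pelhal.
pelhal + zinorn → wynnex (R2).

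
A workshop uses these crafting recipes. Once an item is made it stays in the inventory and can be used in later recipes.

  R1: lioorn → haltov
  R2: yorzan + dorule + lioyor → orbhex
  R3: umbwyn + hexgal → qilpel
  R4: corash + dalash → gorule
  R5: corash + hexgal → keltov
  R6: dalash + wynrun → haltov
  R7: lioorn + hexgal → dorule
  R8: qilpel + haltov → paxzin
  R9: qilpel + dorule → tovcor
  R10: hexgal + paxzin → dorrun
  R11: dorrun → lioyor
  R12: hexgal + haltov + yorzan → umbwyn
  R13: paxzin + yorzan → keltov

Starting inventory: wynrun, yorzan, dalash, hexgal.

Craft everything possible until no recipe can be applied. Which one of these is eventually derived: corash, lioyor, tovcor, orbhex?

lioyor

dalash + wynrun → haltov (R6).
Using R12, hexgal, haltov, and yorzan make umbwyn.
umbwyn + hexgal → qilpel (R3).
Using R8, qilpel and haltov make paxzin.
Using R10, hexgal and paxzin make dorrun.
Using R11, dorrun makes lioyor.
tovcor would need qilpel and dorule (R9), but dorule is never obtained. orbhex would need yorzan, dorule, and lioyor (R2), but dorule is never obtained. No rule produces corash, and it is not given.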